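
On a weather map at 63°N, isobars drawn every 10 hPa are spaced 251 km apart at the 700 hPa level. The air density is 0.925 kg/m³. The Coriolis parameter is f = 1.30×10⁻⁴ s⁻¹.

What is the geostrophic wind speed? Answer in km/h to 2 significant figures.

120 km/h

Pressure gradient: |∂P/∂n| = 1000 Pa / 251000 m = 3.98×10⁻³ Pa/m
Geostrophic balance (pressure-gradient force = Coriolis force):
V_g = (1/(fρ)) |∂P/∂n| = 3.98×10⁻³ / (1.30×10⁻⁴ × 0.925) = 33.1 m/s
Converting: 33.1 m/s × 3.6 = 120 km/h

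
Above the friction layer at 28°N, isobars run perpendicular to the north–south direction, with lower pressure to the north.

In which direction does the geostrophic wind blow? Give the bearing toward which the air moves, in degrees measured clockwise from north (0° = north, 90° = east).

090°

The pressure-gradient force points toward the north (bearing 000°).
Geostrophic balance: in the Northern Hemisphere the Coriolis force deflects motion to the right, so the geostrophic wind blows 90° to the right of the pressure-gradient force (low pressure on the left).
Rotating 000° by 90° clockwise gives 090° — the wind blows toward the east.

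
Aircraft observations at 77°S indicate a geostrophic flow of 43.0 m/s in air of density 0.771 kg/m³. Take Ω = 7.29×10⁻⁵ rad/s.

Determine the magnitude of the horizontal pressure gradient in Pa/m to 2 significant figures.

Coriolis parameter at 77°S:
f = 2Ω sin φ = 2 × 7.29×10⁻⁵ × sin 77° = 1.42×10⁻⁴ s⁻¹
Geostrophic balance rearranged: |∂P/∂n| = f ρ V_g
|∂P/∂n| = 1.42×10⁻⁴ × 0.771 × 43.0 = 4.71×10⁻³ Pa/m

4.7×10⁻³ Pa/m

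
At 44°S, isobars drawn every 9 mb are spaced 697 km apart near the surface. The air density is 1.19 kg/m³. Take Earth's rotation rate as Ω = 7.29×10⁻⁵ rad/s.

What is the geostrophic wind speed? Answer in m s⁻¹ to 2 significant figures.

11 m s⁻¹

Coriolis parameter at 44°S:
f = 2Ω sin φ = 2 × 7.29×10⁻⁵ × sin 44° = 1.01×10⁻⁴ s⁻¹
Pressure gradient: |∂P/∂n| = 900 Pa / 697000 m = 1.29×10⁻³ Pa/m
Geostrophic balance (pressure-gradient force = Coriolis force):
V_g = (1/(fρ)) |∂P/∂n| = 1.29×10⁻³ / (1.01×10⁻⁴ × 1.19) = 10.7 m/s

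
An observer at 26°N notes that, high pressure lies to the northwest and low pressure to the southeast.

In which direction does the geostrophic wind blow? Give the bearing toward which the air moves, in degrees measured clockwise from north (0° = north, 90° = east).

The pressure-gradient force points toward the southeast (bearing 135°).
Geostrophic balance: in the Northern Hemisphere the Coriolis force deflects motion to the right, so the geostrophic wind blows 90° to the right of the pressure-gradient force (low pressure on the left).
Rotating 135° by 90° clockwise gives 225° — the wind blows toward the southwest.

225°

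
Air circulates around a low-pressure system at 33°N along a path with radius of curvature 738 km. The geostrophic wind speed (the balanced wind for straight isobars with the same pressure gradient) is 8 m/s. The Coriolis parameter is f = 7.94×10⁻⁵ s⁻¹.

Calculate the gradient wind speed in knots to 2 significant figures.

14 knots

Around a low, centrifugal force acts outward with Coriolis, so pressure-gradient force balances both:
(1/ρ)|∂P/∂n| = fV + V²/R  →  V² + fR·V − fR·V_g = 0
With fR = 7.94×10⁻⁵ × 738×10³ m = 58.6 m/s:
V = [−fR + √((fR)² + 4 fR V_g)]/2 = [−58.6 + √(58.6² + 4×58.6×8)]/2 = 7.13 m/s
Subgeostrophic (V < V_g = 8 m/s), as expected around a low.
Converting: 7.13 m/s × 1.944 = 14 knots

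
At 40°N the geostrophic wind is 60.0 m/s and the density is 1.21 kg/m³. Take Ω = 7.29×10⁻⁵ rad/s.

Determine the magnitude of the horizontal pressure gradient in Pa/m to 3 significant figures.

6.80×10⁻³ Pa/m

Coriolis parameter at 40°N:
f = 2Ω sin φ = 2 × 7.29×10⁻⁵ × sin 40° = 9.37×10⁻⁵ s⁻¹
Geostrophic balance rearranged: |∂P/∂n| = f ρ V_g
|∂P/∂n| = 9.37×10⁻⁵ × 1.21 × 60.0 = 6.80×10⁻³ Pa/m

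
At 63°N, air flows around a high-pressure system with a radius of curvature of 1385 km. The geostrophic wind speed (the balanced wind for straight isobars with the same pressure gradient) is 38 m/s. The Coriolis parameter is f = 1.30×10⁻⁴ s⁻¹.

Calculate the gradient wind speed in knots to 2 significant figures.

Around a high, pressure-gradient force acts outward with centrifugal, so Coriolis balances both:
fV = (1/ρ)|∂P/∂n| + V²/R  →  V² − fR·V + fR·V_g = 0
With fR = 1.30×10⁻⁴ × 1385×10³ m = 180 m/s:
V = [fR − √((fR)² − 4 fR V_g)]/2 = [180 − √(180² − 4×180×38)]/2 = 54.5 m/s
Supergeostrophic (V > V_g = 38 m/s), as expected around a high.
Converting: 54.5 m/s × 1.944 = 110 knots

110 knots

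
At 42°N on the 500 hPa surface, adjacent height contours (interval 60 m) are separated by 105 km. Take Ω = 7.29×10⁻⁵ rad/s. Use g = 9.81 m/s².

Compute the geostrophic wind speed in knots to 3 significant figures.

112 knots

Coriolis parameter at 42°N:
f = 2Ω sin φ = 2 × 7.29×10⁻⁵ × sin 42° = 9.76×10⁻⁵ s⁻¹
Height gradient: |∂Z/∂n| = 60 m / 105000 m = 5.71×10⁻⁴
On a pressure surface, geostrophic balance gives V_g = (g/f)|∂Z/∂n|:
V_g = 9.81 × 5.71×10⁻⁴ / 9.76×10⁻⁵ = 57.5 m/s
Converting: 57.5 m/s × 1.944 = 112 knots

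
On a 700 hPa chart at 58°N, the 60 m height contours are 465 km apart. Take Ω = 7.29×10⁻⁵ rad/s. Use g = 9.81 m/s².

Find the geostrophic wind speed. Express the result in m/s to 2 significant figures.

10 m/s

Coriolis parameter at 58°N:
f = 2Ω sin φ = 2 × 7.29×10⁻⁵ × sin 58° = 1.24×10⁻⁴ s⁻¹
Height gradient: |∂Z/∂n| = 60 m / 465000 m = 1.29×10⁻⁴
On a pressure surface, geostrophic balance gives V_g = (g/f)|∂Z/∂n|:
V_g = 9.81 × 1.29×10⁻⁴ / 1.24×10⁻⁴ = 10.2 m/s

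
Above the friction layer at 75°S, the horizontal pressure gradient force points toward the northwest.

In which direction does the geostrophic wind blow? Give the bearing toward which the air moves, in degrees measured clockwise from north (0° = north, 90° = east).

225°

The pressure-gradient force points toward the northwest (bearing 315°).
Geostrophic balance: in the Southern Hemisphere the Coriolis force deflects motion to the left, so the geostrophic wind blows 90° to the left of the pressure-gradient force (low pressure on the right).
Rotating 315° by 90° counterclockwise gives 225° — the wind blows toward the southwest.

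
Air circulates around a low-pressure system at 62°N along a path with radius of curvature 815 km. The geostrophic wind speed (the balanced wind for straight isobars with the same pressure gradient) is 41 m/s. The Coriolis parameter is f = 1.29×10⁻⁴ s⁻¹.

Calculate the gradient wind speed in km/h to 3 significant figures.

Around a low, centrifugal force acts outward with Coriolis, so pressure-gradient force balances both:
(1/ρ)|∂P/∂n| = fV + V²/R  →  V² + fR·V − fR·V_g = 0
With fR = 1.29×10⁻⁴ × 815×10³ m = 105 m/s:
V = [−fR + √((fR)² + 4 fR V_g)]/2 = [−105 + √(105² + 4×105×41)]/2 = 31.5 m/s
Subgeostrophic (V < V_g = 41 m/s), as expected around a low.
Converting: 31.5 m/s × 3.6 = 114 km/h

114 km/h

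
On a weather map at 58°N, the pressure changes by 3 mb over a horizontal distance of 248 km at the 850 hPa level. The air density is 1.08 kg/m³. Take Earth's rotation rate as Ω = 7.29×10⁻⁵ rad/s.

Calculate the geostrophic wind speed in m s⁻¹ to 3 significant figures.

Coriolis parameter at 58°N:
f = 2Ω sin φ = 2 × 7.29×10⁻⁵ × sin 58° = 1.24×10⁻⁴ s⁻¹
Pressure gradient: |∂P/∂n| = 300 Pa / 248000 m = 1.21×10⁻³ Pa/m
Geostrophic balance (pressure-gradient force = Coriolis force):
V_g = (1/(fρ)) |∂P/∂n| = 1.21×10⁻³ / (1.24×10⁻⁴ × 1.08) = 9.06 m/s

9.06 m s⁻¹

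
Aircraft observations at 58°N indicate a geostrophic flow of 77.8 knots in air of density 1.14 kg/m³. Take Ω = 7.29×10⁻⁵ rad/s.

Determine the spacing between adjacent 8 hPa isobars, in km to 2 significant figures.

Coriolis parameter at 58°N:
f = 2Ω sin φ = 2 × 7.29×10⁻⁵ × sin 58° = 1.24×10⁻⁴ s⁻¹
Wind speed in SI: 77.8 knots = 40.0 m/s
Geostrophic balance rearranged: |∂P/∂n| = f ρ V_g
|∂P/∂n| = 1.24×10⁻⁴ × 1.14 × 40.0 = 5.64×10⁻³ Pa/m
Isobar spacing: Δn = ΔP/|∂P/∂n| = 800 Pa / 5.64×10⁻³ Pa/m = 141804 m ≈ 140 km

140 km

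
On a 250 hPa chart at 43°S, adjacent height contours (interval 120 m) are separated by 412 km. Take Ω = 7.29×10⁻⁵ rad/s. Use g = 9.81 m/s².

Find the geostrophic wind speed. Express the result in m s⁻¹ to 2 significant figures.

29 m s⁻¹

Coriolis parameter at 43°S:
f = 2Ω sin φ = 2 × 7.29×10⁻⁵ × sin 43° = 9.94×10⁻⁵ s⁻¹
Height gradient: |∂Z/∂n| = 120 m / 412000 m = 2.91×10⁻⁴
On a pressure surface, geostrophic balance gives V_g = (g/f)|∂Z/∂n|:
V_g = 9.81 × 2.91×10⁻⁴ / 9.94×10⁻⁵ = 28.7 m/s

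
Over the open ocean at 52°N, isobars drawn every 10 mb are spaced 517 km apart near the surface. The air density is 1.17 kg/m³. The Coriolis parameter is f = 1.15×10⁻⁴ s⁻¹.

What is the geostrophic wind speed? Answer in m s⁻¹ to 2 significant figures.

14 m s⁻¹

Pressure gradient: |∂P/∂n| = 1000 Pa / 517000 m = 1.93×10⁻³ Pa/m
Geostrophic balance (pressure-gradient force = Coriolis force):
V_g = (1/(fρ)) |∂P/∂n| = 1.93×10⁻³ / (1.15×10⁻⁴ × 1.17) = 14.4 m/s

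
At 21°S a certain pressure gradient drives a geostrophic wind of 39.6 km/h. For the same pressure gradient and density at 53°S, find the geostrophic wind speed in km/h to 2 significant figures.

18 km/h

With the same pressure gradient and density, V_g ∝ 1/f ∝ 1/sin φ.
V₂ = V₁ · sin φ₁ / sin φ₂ = 39.6 × sin 21° / sin 53°
V₂ = 39.6 × 0.3584/0.7986 = 18 km/h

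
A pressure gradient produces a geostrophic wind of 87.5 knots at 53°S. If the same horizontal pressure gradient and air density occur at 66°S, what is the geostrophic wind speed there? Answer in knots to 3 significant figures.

76.5 knots

With the same pressure gradient and density, V_g ∝ 1/f ∝ 1/sin φ.
V₂ = V₁ · sin φ₁ / sin φ₂ = 87.5 × sin 53° / sin 66°
V₂ = 87.5 × 0.7986/0.9135 = 76.5 knots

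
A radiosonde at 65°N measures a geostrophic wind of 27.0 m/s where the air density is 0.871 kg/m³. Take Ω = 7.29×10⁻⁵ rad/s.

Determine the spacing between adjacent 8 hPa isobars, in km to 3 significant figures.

Coriolis parameter at 65°N:
f = 2Ω sin φ = 2 × 7.29×10⁻⁵ × sin 65° = 1.32×10⁻⁴ s⁻¹
Geostrophic balance rearranged: |∂P/∂n| = f ρ V_g
|∂P/∂n| = 1.32×10⁻⁴ × 0.871 × 27.0 = 3.11×10⁻³ Pa/m
Isobar spacing: Δn = ΔP/|∂P/∂n| = 800 Pa / 3.11×10⁻³ Pa/m = 257439 m ≈ 257 km

257 km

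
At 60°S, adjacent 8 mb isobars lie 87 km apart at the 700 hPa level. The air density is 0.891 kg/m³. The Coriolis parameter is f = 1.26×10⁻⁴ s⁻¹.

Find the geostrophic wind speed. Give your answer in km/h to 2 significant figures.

Pressure gradient: |∂P/∂n| = 800 Pa / 87000 m = 9.20×10⁻³ Pa/m
Geostrophic balance (pressure-gradient force = Coriolis force):
V_g = (1/(fρ)) |∂P/∂n| = 9.20×10⁻³ / (1.26×10⁻⁴ × 0.891) = 81.9 m/s
Converting: 81.9 m/s × 3.6 = 290 km/h

290 km/h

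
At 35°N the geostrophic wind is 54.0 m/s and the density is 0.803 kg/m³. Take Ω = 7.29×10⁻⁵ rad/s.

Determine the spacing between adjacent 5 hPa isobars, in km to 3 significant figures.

138 km

Coriolis parameter at 35°N:
f = 2Ω sin φ = 2 × 7.29×10⁻⁵ × sin 35° = 8.36×10⁻⁵ s⁻¹
Geostrophic balance rearranged: |∂P/∂n| = f ρ V_g
|∂P/∂n| = 8.36×10⁻⁵ × 0.803 × 54.0 = 3.63×10⁻³ Pa/m
Isobar spacing: Δn = ΔP/|∂P/∂n| = 500 Pa / 3.63×10⁻³ Pa/m = 137883 m ≈ 138 km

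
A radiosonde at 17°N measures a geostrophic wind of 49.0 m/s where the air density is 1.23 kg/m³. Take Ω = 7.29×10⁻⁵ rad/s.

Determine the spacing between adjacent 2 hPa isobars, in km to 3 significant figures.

77.8 km

Coriolis parameter at 17°N:
f = 2Ω sin φ = 2 × 7.29×10⁻⁵ × sin 17° = 4.26×10⁻⁵ s⁻¹
Geostrophic balance rearranged: |∂P/∂n| = f ρ V_g
|∂P/∂n| = 4.26×10⁻⁵ × 1.23 × 49.0 = 2.57×10⁻³ Pa/m
Isobar spacing: Δn = ΔP/|∂P/∂n| = 200 Pa / 2.57×10⁻³ Pa/m = 77846 m ≈ 77.8 km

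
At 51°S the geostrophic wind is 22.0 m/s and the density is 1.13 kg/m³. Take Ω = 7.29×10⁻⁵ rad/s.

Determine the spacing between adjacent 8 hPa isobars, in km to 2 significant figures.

280 km

Coriolis parameter at 51°S:
f = 2Ω sin φ = 2 × 7.29×10⁻⁵ × sin 51° = 1.13×10⁻⁴ s⁻¹
Geostrophic balance rearranged: |∂P/∂n| = f ρ V_g
|∂P/∂n| = 1.13×10⁻⁴ × 1.13 × 22.0 = 2.82×10⁻³ Pa/m
Isobar spacing: Δn = ΔP/|∂P/∂n| = 800 Pa / 2.82×10⁻³ Pa/m = 284007 m ≈ 280 km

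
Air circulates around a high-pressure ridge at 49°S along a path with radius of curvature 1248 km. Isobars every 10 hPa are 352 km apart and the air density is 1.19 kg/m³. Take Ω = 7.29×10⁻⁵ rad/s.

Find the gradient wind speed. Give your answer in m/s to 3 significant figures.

Coriolis parameter at 49°S:
f = 2Ω sin φ = 2 × 7.29×10⁻⁵ × sin 49° = 1.10×10⁻⁴ s⁻¹
Pressure gradient: |∂P/∂n| = 1000 Pa / 352000 m = 2.84×10⁻³ Pa/m
Geostrophic speed: V_g = |∂P/∂n|/(fρ) = 2.84×10⁻³/(1.10×10⁻⁴ × 1.19) = 21.7 m/s
Around a high, pressure-gradient force acts outward with centrifugal, so Coriolis balances both:
fV = (1/ρ)|∂P/∂n| + V²/R  →  V² − fR·V + fR·V_g = 0
With fR = 1.10×10⁻⁴ × 1248×10³ m = 137 m/s:
V = [fR − √((fR)² − 4 fR V_g)]/2 = [137 − √(137² − 4×137×21.7)]/2 = 27 m/s
Supergeostrophic (V > V_g = 21.7 m/s), as expected around a high.

27.0 m/s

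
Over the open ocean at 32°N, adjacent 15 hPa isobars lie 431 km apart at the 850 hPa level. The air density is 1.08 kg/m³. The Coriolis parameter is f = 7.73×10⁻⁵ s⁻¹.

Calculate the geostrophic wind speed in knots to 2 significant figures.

Pressure gradient: |∂P/∂n| = 1500 Pa / 431000 m = 3.48×10⁻³ Pa/m
Geostrophic balance (pressure-gradient force = Coriolis force):
V_g = (1/(fρ)) |∂P/∂n| = 3.48×10⁻³ / (7.73×10⁻⁵ × 1.08) = 41.7 m/s
Converting: 41.7 m/s × 1.944 = 81 knots

81 knots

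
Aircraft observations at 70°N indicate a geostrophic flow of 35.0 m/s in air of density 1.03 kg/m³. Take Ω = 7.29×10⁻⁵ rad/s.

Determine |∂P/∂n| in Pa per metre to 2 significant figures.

Coriolis parameter at 70°N:
f = 2Ω sin φ = 2 × 7.29×10⁻⁵ × sin 70° = 1.37×10⁻⁴ s⁻¹
Geostrophic balance rearranged: |∂P/∂n| = f ρ V_g
|∂P/∂n| = 1.37×10⁻⁴ × 1.03 × 35.0 = 4.94×10⁻³ Pa/m

4.9×10⁻³ Pa/m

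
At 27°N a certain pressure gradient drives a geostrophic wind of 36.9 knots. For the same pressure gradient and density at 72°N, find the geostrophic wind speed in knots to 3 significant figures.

With the same pressure gradient and density, V_g ∝ 1/f ∝ 1/sin φ.
V₂ = V₁ · sin φ₁ / sin φ₂ = 36.9 × sin 27° / sin 72°
V₂ = 36.9 × 0.4540/0.9511 = 17.6 knots

17.6 knots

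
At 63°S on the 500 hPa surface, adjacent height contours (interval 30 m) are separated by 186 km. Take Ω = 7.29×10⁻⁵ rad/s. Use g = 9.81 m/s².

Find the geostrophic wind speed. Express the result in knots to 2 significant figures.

Coriolis parameter at 63°S:
f = 2Ω sin φ = 2 × 7.29×10⁻⁵ × sin 63° = 1.30×10⁻⁴ s⁻¹
Height gradient: |∂Z/∂n| = 30 m / 186000 m = 1.61×10⁻⁴
On a pressure surface, geostrophic balance gives V_g = (g/f)|∂Z/∂n|:
V_g = 9.81 × 1.61×10⁻⁴ / 1.30×10⁻⁴ = 12.2 m/s
Converting: 12.2 m/s × 1.944 = 24 knots

24 knots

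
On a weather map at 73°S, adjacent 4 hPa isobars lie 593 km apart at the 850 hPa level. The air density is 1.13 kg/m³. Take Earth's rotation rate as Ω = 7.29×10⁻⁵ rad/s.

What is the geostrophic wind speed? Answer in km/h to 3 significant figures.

15.4 km/h

Coriolis parameter at 73°S:
f = 2Ω sin φ = 2 × 7.29×10⁻⁵ × sin 73° = 1.39×10⁻⁴ s⁻¹
Pressure gradient: |∂P/∂n| = 400 Pa / 593000 m = 6.75×10⁻⁴ Pa/m
Geostrophic balance (pressure-gradient force = Coriolis force):
V_g = (1/(fρ)) |∂P/∂n| = 6.75×10⁻⁴ / (1.39×10⁻⁴ × 1.13) = 4.28 m/s
Converting: 4.28 m/s × 3.6 = 15.4 km/h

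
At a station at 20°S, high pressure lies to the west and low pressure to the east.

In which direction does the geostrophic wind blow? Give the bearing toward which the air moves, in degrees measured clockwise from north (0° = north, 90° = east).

The pressure-gradient force points toward the east (bearing 090°).
Geostrophic balance: in the Southern Hemisphere the Coriolis force deflects motion to the left, so the geostrophic wind blows 90° to the left of the pressure-gradient force (low pressure on the right).
Rotating 090° by 90° counterclockwise gives 000° — the wind blows toward the north.

000°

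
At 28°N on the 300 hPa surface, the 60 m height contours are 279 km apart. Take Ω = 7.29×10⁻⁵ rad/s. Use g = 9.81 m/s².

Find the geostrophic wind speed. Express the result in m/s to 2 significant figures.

Coriolis parameter at 28°N:
f = 2Ω sin φ = 2 × 7.29×10⁻⁵ × sin 28° = 6.84×10⁻⁵ s⁻¹
Height gradient: |∂Z/∂n| = 60 m / 279000 m = 2.15×10⁻⁴
On a pressure surface, geostrophic balance gives V_g = (g/f)|∂Z/∂n|:
V_g = 9.81 × 2.15×10⁻⁴ / 6.84×10⁻⁵ = 30.8 m/s

31 m/s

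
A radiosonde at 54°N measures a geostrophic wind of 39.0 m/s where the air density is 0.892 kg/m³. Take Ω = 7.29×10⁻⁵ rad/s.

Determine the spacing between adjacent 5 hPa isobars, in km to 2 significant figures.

120 km

Coriolis parameter at 54°N:
f = 2Ω sin φ = 2 × 7.29×10⁻⁵ × sin 54° = 1.18×10⁻⁴ s⁻¹
Geostrophic balance rearranged: |∂P/∂n| = f ρ V_g
|∂P/∂n| = 1.18×10⁻⁴ × 0.892 × 39.0 = 4.10×10⁻³ Pa/m
Isobar spacing: Δn = ΔP/|∂P/∂n| = 500 Pa / 4.10×10⁻³ Pa/m = 121850 m ≈ 120 km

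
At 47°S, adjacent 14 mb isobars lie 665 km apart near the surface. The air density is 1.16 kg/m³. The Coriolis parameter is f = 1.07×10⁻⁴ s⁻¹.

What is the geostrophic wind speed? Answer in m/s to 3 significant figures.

17.0 m/s

Pressure gradient: |∂P/∂n| = 1400 Pa / 665000 m = 2.11×10⁻³ Pa/m
Geostrophic balance (pressure-gradient force = Coriolis force):
V_g = (1/(fρ)) |∂P/∂n| = 2.11×10⁻³ / (1.07×10⁻⁴ × 1.16) = 17.0 m/s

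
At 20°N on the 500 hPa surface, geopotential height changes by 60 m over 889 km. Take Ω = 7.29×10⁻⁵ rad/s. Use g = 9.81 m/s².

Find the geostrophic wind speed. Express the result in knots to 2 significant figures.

Coriolis parameter at 20°N:
f = 2Ω sin φ = 2 × 7.29×10⁻⁵ × sin 20° = 4.99×10⁻⁵ s⁻¹
Height gradient: |∂Z/∂n| = 60 m / 889000 m = 6.75×10⁻⁵
On a pressure surface, geostrophic balance gives V_g = (g/f)|∂Z/∂n|:
V_g = 9.81 × 6.75×10⁻⁵ / 4.99×10⁻⁵ = 13.3 m/s
Converting: 13.3 m/s × 1.944 = 26 knots

26 knots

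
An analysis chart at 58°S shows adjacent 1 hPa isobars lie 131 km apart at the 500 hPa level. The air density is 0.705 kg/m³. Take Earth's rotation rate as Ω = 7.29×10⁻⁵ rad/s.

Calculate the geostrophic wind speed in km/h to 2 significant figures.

32 km/h

Coriolis parameter at 58°S:
f = 2Ω sin φ = 2 × 7.29×10⁻⁵ × sin 58° = 1.24×10⁻⁴ s⁻¹
Pressure gradient: |∂P/∂n| = 100 Pa / 131000 m = 7.63×10⁻⁴ Pa/m
Geostrophic balance (pressure-gradient force = Coriolis force):
V_g = (1/(fρ)) |∂P/∂n| = 7.63×10⁻⁴ / (1.24×10⁻⁴ × 0.705) = 8.76 m/s
Converting: 8.76 m/s × 3.6 = 32 km/h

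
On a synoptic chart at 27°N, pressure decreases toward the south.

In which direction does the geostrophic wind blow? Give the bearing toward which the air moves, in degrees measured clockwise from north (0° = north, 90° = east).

The pressure-gradient force points toward the south (bearing 180°).
Geostrophic balance: in the Northern Hemisphere the Coriolis force deflects motion to the right, so the geostrophic wind blows 90° to the right of the pressure-gradient force (low pressure on the left).
Rotating 180° by 90° clockwise gives 270° — the wind blows toward the west.

270°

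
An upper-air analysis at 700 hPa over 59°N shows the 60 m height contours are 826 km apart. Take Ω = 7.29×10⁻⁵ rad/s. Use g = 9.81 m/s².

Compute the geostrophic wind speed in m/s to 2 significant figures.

5.7 m/s

Coriolis parameter at 59°N:
f = 2Ω sin φ = 2 × 7.29×10⁻⁵ × sin 59° = 1.25×10⁻⁴ s⁻¹
Height gradient: |∂Z/∂n| = 60 m / 826000 m = 7.26×10⁻⁵
On a pressure surface, geostrophic balance gives V_g = (g/f)|∂Z/∂n|:
V_g = 9.81 × 7.26×10⁻⁵ / 1.25×10⁻⁴ = 5.70 m/s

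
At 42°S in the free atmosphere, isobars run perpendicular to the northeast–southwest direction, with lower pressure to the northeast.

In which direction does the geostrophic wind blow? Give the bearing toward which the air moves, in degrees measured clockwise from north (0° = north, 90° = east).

The pressure-gradient force points toward the northeast (bearing 045°).
Geostrophic balance: in the Southern Hemisphere the Coriolis force deflects motion to the left, so the geostrophic wind blows 90° to the left of the pressure-gradient force (low pressure on the right).
Rotating 045° by 90° counterclockwise gives 315° — the wind blows toward the northwest.

315°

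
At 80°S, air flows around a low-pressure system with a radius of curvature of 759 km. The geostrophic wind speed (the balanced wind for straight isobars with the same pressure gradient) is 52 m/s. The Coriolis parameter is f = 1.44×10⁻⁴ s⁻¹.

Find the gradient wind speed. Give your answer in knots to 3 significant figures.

74.8 knots

Around a low, centrifugal force acts outward with Coriolis, so pressure-gradient force balances both:
(1/ρ)|∂P/∂n| = fV + V²/R  →  V² + fR·V − fR·V_g = 0
With fR = 1.44×10⁻⁴ × 759×10³ m = 109 m/s:
V = [−fR + √((fR)² + 4 fR V_g)]/2 = [−109 + √(109² + 4×109×52)]/2 = 38.5 m/s
Subgeostrophic (V < V_g = 52 m/s), as expected around a low.
Converting: 38.5 m/s × 1.944 = 74.8 knots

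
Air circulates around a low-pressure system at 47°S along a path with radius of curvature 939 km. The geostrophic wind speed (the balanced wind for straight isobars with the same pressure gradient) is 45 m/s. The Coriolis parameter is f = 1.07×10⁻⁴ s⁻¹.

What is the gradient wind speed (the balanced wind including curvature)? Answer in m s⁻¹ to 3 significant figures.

33.7 m s⁻¹

Around a low, centrifugal force acts outward with Coriolis, so pressure-gradient force balances both:
(1/ρ)|∂P/∂n| = fV + V²/R  →  V² + fR·V − fR·V_g = 0
With fR = 1.07×10⁻⁴ × 939×10³ m = 100 m/s:
V = [−fR + √((fR)² + 4 fR V_g)]/2 = [−100 + √(100² + 4×100×45)]/2 = 33.7 m/s
Subgeostrophic (V < V_g = 45 m/s), as expected around a low.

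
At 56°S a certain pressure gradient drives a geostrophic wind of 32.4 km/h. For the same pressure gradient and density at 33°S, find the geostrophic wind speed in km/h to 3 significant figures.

49.3 km/h

With the same pressure gradient and density, V_g ∝ 1/f ∝ 1/sin φ.
V₂ = V₁ · sin φ₁ / sin φ₂ = 32.4 × sin 56° / sin 33°
V₂ = 32.4 × 0.8290/0.5446 = 49.3 km/h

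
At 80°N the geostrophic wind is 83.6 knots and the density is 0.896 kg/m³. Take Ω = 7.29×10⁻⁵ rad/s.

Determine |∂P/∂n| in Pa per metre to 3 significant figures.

Coriolis parameter at 80°N:
f = 2Ω sin φ = 2 × 7.29×10⁻⁵ × sin 80° = 1.44×10⁻⁴ s⁻¹
Wind speed in SI: 83.6 knots = 43.0 m/s
Geostrophic balance rearranged: |∂P/∂n| = f ρ V_g
|∂P/∂n| = 1.44×10⁻⁴ × 0.896 × 43.0 = 5.53×10⁻³ Pa/m

5.53×10⁻³ Pa/m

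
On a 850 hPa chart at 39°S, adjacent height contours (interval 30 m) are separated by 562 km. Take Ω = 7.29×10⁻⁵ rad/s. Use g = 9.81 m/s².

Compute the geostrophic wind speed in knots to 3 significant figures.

Coriolis parameter at 39°S:
f = 2Ω sin φ = 2 × 7.29×10⁻⁵ × sin 39° = 9.18×10⁻⁵ s⁻¹
Height gradient: |∂Z/∂n| = 30 m / 562000 m = 5.34×10⁻⁵
On a pressure surface, geostrophic balance gives V_g = (g/f)|∂Z/∂n|:
V_g = 9.81 × 5.34×10⁻⁵ / 9.18×10⁻⁵ = 5.71 m/s
Converting: 5.71 m/s × 1.944 = 11.1 knots

11.1 knots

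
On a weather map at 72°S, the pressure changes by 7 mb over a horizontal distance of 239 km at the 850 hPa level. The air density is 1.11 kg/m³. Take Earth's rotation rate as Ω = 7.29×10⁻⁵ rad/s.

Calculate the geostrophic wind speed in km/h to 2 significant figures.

69 km/h

Coriolis parameter at 72°S:
f = 2Ω sin φ = 2 × 7.29×10⁻⁵ × sin 72° = 1.39×10⁻⁴ s⁻¹
Pressure gradient: |∂P/∂n| = 700 Pa / 239000 m = 2.93×10⁻³ Pa/m
Geostrophic balance (pressure-gradient force = Coriolis force):
V_g = (1/(fρ)) |∂P/∂n| = 2.93×10⁻³ / (1.39×10⁻⁴ × 1.11) = 19.0 m/s
Converting: 19.0 m/s × 3.6 = 69 km/h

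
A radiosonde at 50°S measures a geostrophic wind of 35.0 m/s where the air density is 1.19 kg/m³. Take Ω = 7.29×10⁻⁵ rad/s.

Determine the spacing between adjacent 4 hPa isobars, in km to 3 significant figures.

Coriolis parameter at 50°S:
f = 2Ω sin φ = 2 × 7.29×10⁻⁵ × sin 50° = 1.12×10⁻⁴ s⁻¹
Geostrophic balance rearranged: |∂P/∂n| = f ρ V_g
|∂P/∂n| = 1.12×10⁻⁴ × 1.19 × 35.0 = 4.65×10⁻³ Pa/m
Isobar spacing: Δn = ΔP/|∂P/∂n| = 400 Pa / 4.65×10⁻³ Pa/m = 85987 m ≈ 86.0 km

86.0 km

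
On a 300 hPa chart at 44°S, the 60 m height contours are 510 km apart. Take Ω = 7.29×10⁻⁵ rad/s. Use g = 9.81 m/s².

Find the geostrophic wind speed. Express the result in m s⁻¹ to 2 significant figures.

11 m s⁻¹

Coriolis parameter at 44°S:
f = 2Ω sin φ = 2 × 7.29×10⁻⁵ × sin 44° = 1.01×10⁻⁴ s⁻¹
Height gradient: |∂Z/∂n| = 60 m / 510000 m = 1.18×10⁻⁴
On a pressure surface, geostrophic balance gives V_g = (g/f)|∂Z/∂n|:
V_g = 9.81 × 1.18×10⁻⁴ / 1.01×10⁻⁴ = 11.4 m/s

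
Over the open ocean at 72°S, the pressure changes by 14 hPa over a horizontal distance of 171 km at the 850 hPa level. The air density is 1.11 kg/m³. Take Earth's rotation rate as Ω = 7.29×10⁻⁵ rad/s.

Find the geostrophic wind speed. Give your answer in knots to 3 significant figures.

103 knots

Coriolis parameter at 72°S:
f = 2Ω sin φ = 2 × 7.29×10⁻⁵ × sin 72° = 1.39×10⁻⁴ s⁻¹
Pressure gradient: |∂P/∂n| = 1400 Pa / 171000 m = 8.19×10⁻³ Pa/m
Geostrophic balance (pressure-gradient force = Coriolis force):
V_g = (1/(fρ)) |∂P/∂n| = 8.19×10⁻³ / (1.39×10⁻⁴ × 1.11) = 53.2 m/s
Converting: 53.2 m/s × 1.944 = 103 knots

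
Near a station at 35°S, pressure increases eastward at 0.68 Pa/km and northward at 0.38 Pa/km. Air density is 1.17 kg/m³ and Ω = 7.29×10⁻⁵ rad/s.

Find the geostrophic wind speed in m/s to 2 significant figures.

Coriolis parameter at 35°S:
f = 2Ω sin φ = 2 × 7.29×10⁻⁵ × sin 35° = 8.36×10⁻⁵ s⁻¹
In the Southern Hemisphere f is negative: f = −8.36×10⁻⁵ s⁻¹.
Component geostrophic relations (x east, y north):
u_g = −(1/(fρ)) ∂P/∂y,  v_g = (1/(fρ)) ∂P/∂x
u_g = −(0.38×10⁻³)/(−8.36×10⁻⁵ × 1.17) = 3.88 m/s;  v_g = (0.68×10⁻³)/(−8.36×10⁻⁵ × 1.17) = −6.95 m/s
|V_g| = √(u_g² + v_g²) = 7.96 m/s

8.0 m/s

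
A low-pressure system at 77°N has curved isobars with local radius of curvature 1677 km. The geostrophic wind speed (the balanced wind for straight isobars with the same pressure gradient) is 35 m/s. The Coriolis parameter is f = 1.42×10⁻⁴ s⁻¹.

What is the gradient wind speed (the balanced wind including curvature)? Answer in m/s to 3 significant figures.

Around a low, centrifugal force acts outward with Coriolis, so pressure-gradient force balances both:
(1/ρ)|∂P/∂n| = fV + V²/R  →  V² + fR·V − fR·V_g = 0
With fR = 1.42×10⁻⁴ × 1677×10³ m = 238 m/s:
V = [−fR + √((fR)² + 4 fR V_g)]/2 = [−238 + √(238² + 4×238×35)]/2 = 31 m/s
Subgeostrophic (V < V_g = 35 m/s), as expected around a low.

31.0 m/s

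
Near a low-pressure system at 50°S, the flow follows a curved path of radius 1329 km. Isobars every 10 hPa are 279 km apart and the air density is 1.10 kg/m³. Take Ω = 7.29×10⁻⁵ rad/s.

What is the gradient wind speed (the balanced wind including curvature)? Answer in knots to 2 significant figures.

Coriolis parameter at 50°S:
f = 2Ω sin φ = 2 × 7.29×10⁻⁵ × sin 50° = 1.12×10⁻⁴ s⁻¹
Pressure gradient: |∂P/∂n| = 1000 Pa / 279000 m = 3.58×10⁻³ Pa/m
Geostrophic speed: V_g = |∂P/∂n|/(fρ) = 3.58×10⁻³/(1.12×10⁻⁴ × 1.10) = 29.2 m/s
Around a low, centrifugal force acts outward with Coriolis, so pressure-gradient force balances both:
(1/ρ)|∂P/∂n| = fV + V²/R  →  V² + fR·V − fR·V_g = 0
With fR = 1.12×10⁻⁴ × 1329×10³ m = 148 m/s:
V = [−fR + √((fR)² + 4 fR V_g)]/2 = [−148 + √(148² + 4×148×29.2)]/2 = 25 m/s
Subgeostrophic (V < V_g = 29.2 m/s), as expected around a low.
Converting: 25 m/s × 1.944 = 49 knots

49 knots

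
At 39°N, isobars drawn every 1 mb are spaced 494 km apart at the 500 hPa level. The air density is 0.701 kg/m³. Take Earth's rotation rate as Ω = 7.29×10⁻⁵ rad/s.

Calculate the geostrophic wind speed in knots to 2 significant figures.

Coriolis parameter at 39°N:
f = 2Ω sin φ = 2 × 7.29×10⁻⁵ × sin 39° = 9.18×10⁻⁵ s⁻¹
Pressure gradient: |∂P/∂n| = 100 Pa / 494000 m = 2.02×10⁻⁴ Pa/m
Geostrophic balance (pressure-gradient force = Coriolis force):
V_g = (1/(fρ)) |∂P/∂n| = 2.02×10⁻⁴ / (9.18×10⁻⁵ × 0.701) = 3.15 m/s
Converting: 3.15 m/s × 1.944 = 6.1 knots

6.1 knots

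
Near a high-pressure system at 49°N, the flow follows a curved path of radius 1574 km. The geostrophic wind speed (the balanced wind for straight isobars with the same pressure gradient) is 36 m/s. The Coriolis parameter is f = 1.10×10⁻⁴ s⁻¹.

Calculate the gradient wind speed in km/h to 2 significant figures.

Around a high, pressure-gradient force acts outward with centrifugal, so Coriolis balances both:
fV = (1/ρ)|∂P/∂n| + V²/R  →  V² − fR·V + fR·V_g = 0
With fR = 1.10×10⁻⁴ × 1574×10³ m = 173 m/s:
V = [fR − √((fR)² − 4 fR V_g)]/2 = [173 − √(173² − 4×173×36)]/2 = 51.1 m/s
Supergeostrophic (V > V_g = 36 m/s), as expected around a high.
Converting: 51.1 m/s × 3.6 = 180 km/h

180 km/h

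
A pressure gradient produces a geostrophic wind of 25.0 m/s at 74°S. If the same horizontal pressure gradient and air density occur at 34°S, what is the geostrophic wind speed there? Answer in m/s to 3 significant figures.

With the same pressure gradient and density, V_g ∝ 1/f ∝ 1/sin φ.
V₂ = V₁ · sin φ₁ / sin φ₂ = 25.0 × sin 74° / sin 34°
V₂ = 25.0 × 0.9613/0.5592 = 43.0 m/s

43.0 m/s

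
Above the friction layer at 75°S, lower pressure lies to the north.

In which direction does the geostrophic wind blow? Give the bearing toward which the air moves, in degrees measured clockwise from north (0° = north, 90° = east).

The pressure-gradient force points toward the north (bearing 000°).
Geostrophic balance: in the Southern Hemisphere the Coriolis force deflects motion to the left, so the geostrophic wind blows 90° to the left of the pressure-gradient force (low pressure on the right).
Rotating 000° by 90° counterclockwise gives 270° — the wind blows toward the west.

270°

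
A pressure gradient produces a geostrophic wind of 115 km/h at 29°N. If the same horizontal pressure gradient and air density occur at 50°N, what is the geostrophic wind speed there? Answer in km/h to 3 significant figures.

72.8 km/h

With the same pressure gradient and density, V_g ∝ 1/f ∝ 1/sin φ.
V₂ = V₁ · sin φ₁ / sin φ₂ = 115 × sin 29° / sin 50°
V₂ = 115 × 0.4848/0.7660 = 72.8 km/h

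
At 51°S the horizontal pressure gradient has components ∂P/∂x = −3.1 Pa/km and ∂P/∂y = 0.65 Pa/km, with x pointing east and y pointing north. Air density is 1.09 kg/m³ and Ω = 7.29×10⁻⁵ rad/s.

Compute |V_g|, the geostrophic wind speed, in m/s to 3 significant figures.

25.6 m/s

Coriolis parameter at 51°S:
f = 2Ω sin φ = 2 × 7.29×10⁻⁵ × sin 51° = 1.13×10⁻⁴ s⁻¹
In the Southern Hemisphere f is negative: f = −1.13×10⁻⁴ s⁻¹.
Component geostrophic relations (x east, y north):
u_g = −(1/(fρ)) ∂P/∂y,  v_g = (1/(fρ)) ∂P/∂x
u_g = −(0.65×10⁻³)/(−1.13×10⁻⁴ × 1.09) = 5.26 m/s;  v_g = (−3.1×10⁻³)/(−1.13×10⁻⁴ × 1.09) = 25.1 m/s
|V_g| = √(u_g² + v_g²) = 25.6 m/s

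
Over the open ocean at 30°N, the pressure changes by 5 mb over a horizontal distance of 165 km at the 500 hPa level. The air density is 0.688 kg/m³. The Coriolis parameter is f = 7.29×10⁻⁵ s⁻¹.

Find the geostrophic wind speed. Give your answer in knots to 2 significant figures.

120 knots

Pressure gradient: |∂P/∂n| = 500 Pa / 165000 m = 3.03×10⁻³ Pa/m
Geostrophic balance (pressure-gradient force = Coriolis force):
V_g = (1/(fρ)) |∂P/∂n| = 3.03×10⁻³ / (7.29×10⁻⁵ × 0.688) = 60.4 m/s
Converting: 60.4 m/s × 1.944 = 120 knots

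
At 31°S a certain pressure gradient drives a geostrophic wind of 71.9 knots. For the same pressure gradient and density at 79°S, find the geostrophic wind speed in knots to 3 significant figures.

With the same pressure gradient and density, V_g ∝ 1/f ∝ 1/sin φ.
V₂ = V₁ · sin φ₁ / sin φ₂ = 71.9 × sin 31° / sin 79°
V₂ = 71.9 × 0.5150/0.9816 = 37.7 knots

37.7 knots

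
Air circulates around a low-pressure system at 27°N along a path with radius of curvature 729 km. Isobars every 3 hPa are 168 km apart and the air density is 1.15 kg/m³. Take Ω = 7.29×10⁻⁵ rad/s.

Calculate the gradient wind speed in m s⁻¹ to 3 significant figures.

Coriolis parameter at 27°N:
f = 2Ω sin φ = 2 × 7.29×10⁻⁵ × sin 27° = 6.62×10⁻⁵ s⁻¹
Pressure gradient: |∂P/∂n| = 300 Pa / 168000 m = 1.79×10⁻³ Pa/m
Geostrophic speed: V_g = |∂P/∂n|/(fρ) = 1.79×10⁻³/(6.62×10⁻⁵ × 1.15) = 23.5 m/s
Around a low, centrifugal force acts outward with Coriolis, so pressure-gradient force balances both:
(1/ρ)|∂P/∂n| = fV + V²/R  →  V² + fR·V − fR·V_g = 0
With fR = 6.62×10⁻⁵ × 729×10³ m = 48.3 m/s:
V = [−fR + √((fR)² + 4 fR V_g)]/2 = [−48.3 + √(48.3² + 4×48.3×23.5)]/2 = 17.3 m/s
Subgeostrophic (V < V_g = 23.5 m/s), as expected around a low.

17.3 m s⁻¹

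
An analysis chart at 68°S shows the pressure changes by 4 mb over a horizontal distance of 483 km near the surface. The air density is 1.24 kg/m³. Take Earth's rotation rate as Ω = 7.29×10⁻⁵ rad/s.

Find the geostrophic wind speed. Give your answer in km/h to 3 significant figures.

Coriolis parameter at 68°S:
f = 2Ω sin φ = 2 × 7.29×10⁻⁵ × sin 68° = 1.35×10⁻⁴ s⁻¹
Pressure gradient: |∂P/∂n| = 400 Pa / 483000 m = 8.28×10⁻⁴ Pa/m
Geostrophic balance (pressure-gradient force = Coriolis force):
V_g = (1/(fρ)) |∂P/∂n| = 8.28×10⁻⁴ / (1.35×10⁻⁴ × 1.24) = 4.94 m/s
Converting: 4.94 m/s × 3.6 = 17.8 km/h

17.8 km/h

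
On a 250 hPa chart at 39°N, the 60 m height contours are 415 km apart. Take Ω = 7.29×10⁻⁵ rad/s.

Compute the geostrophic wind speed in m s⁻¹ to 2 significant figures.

15 m s⁻¹

Coriolis parameter at 39°N:
f = 2Ω sin φ = 2 × 7.29×10⁻⁵ × sin 39° = 9.18×10⁻⁵ s⁻¹
Height gradient: |∂Z/∂n| = 60 m / 415000 m = 1.45×10⁻⁴
On a pressure surface, geostrophic balance gives V_g = (g/f)|∂Z/∂n|:
V_g = 9.81 × 1.45×10⁻⁴ / 9.18×10⁻⁵ = 15.5 m/s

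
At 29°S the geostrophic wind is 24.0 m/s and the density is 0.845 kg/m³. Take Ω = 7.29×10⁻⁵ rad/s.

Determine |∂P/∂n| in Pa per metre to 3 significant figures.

Coriolis parameter at 29°S:
f = 2Ω sin φ = 2 × 7.29×10⁻⁵ × sin 29° = 7.07×10⁻⁵ s⁻¹
Geostrophic balance rearranged: |∂P/∂n| = f ρ V_g
|∂P/∂n| = 7.07×10⁻⁵ × 0.845 × 24.0 = 1.43×10⁻³ Pa/m

1.43×10⁻³ Pa/m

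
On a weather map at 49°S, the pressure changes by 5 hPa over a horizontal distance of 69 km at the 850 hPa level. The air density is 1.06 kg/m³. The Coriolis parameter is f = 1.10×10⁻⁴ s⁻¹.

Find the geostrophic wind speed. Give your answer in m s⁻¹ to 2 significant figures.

62 m s⁻¹

Pressure gradient: |∂P/∂n| = 500 Pa / 69000 m = 7.25×10⁻³ Pa/m
Geostrophic balance (pressure-gradient force = Coriolis force):
V_g = (1/(fρ)) |∂P/∂n| = 7.25×10⁻³ / (1.10×10⁻⁴ × 1.06) = 62.1 m/s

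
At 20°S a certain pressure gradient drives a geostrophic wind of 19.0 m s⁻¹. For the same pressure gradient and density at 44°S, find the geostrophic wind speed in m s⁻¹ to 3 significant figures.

9.35 m s⁻¹

With the same pressure gradient and density, V_g ∝ 1/f ∝ 1/sin φ.
V₂ = V₁ · sin φ₁ / sin φ₂ = 19.0 × sin 20° / sin 44°
V₂ = 19.0 × 0.3420/0.6947 = 9.35 m s⁻¹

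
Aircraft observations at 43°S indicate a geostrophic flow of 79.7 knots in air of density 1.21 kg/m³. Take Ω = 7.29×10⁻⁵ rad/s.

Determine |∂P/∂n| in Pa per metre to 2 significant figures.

4.9×10⁻³ Pa/m

Coriolis parameter at 43°S:
f = 2Ω sin φ = 2 × 7.29×10⁻⁵ × sin 43° = 9.94×10⁻⁵ s⁻¹
Wind speed in SI: 79.7 knots = 41.0 m/s
Geostrophic balance rearranged: |∂P/∂n| = f ρ V_g
|∂P/∂n| = 9.94×10⁻⁵ × 1.21 × 41.0 = 4.93×10⁻³ Pa/m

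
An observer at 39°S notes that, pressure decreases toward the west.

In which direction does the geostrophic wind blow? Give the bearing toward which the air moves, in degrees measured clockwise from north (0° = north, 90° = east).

The pressure-gradient force points toward the west (bearing 270°).
Geostrophic balance: in the Southern Hemisphere the Coriolis force deflects motion to the left, so the geostrophic wind blows 90° to the left of the pressure-gradient force (low pressure on the right).
Rotating 270° by 90° counterclockwise gives 180° — the wind blows toward the south.

180°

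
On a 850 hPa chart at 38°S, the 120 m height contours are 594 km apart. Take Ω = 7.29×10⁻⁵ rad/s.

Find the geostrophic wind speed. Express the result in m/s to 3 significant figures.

Coriolis parameter at 38°S:
f = 2Ω sin φ = 2 × 7.29×10⁻⁵ × sin 38° = 8.98×10⁻⁵ s⁻¹
Height gradient: |∂Z/∂n| = 120 m / 594000 m = 2.02×10⁻⁴
On a pressure surface, geostrophic balance gives V_g = (g/f)|∂Z/∂n|:
V_g = 9.81 × 2.02×10⁻⁴ / 8.98×10⁻⁵ = 22.1 m/s

22.1 m/s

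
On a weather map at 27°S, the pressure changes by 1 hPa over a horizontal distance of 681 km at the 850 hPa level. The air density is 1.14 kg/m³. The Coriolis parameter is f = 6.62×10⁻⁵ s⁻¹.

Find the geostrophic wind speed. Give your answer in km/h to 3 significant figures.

Pressure gradient: |∂P/∂n| = 100 Pa / 681000 m = 1.47×10⁻⁴ Pa/m
Geostrophic balance (pressure-gradient force = Coriolis force):
V_g = (1/(fρ)) |∂P/∂n| = 1.47×10⁻⁴ / (6.62×10⁻⁵ × 1.14) = 1.95 m/s
Converting: 1.95 m/s × 3.6 = 7.00 km/h

7.00 km/h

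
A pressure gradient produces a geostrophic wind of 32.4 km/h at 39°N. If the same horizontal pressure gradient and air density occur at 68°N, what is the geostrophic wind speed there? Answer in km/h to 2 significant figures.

With the same pressure gradient and density, V_g ∝ 1/f ∝ 1/sin φ.
V₂ = V₁ · sin φ₁ / sin φ₂ = 32.4 × sin 39° / sin 68°
V₂ = 32.4 × 0.6293/0.9272 = 22 km/h

22 km/h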